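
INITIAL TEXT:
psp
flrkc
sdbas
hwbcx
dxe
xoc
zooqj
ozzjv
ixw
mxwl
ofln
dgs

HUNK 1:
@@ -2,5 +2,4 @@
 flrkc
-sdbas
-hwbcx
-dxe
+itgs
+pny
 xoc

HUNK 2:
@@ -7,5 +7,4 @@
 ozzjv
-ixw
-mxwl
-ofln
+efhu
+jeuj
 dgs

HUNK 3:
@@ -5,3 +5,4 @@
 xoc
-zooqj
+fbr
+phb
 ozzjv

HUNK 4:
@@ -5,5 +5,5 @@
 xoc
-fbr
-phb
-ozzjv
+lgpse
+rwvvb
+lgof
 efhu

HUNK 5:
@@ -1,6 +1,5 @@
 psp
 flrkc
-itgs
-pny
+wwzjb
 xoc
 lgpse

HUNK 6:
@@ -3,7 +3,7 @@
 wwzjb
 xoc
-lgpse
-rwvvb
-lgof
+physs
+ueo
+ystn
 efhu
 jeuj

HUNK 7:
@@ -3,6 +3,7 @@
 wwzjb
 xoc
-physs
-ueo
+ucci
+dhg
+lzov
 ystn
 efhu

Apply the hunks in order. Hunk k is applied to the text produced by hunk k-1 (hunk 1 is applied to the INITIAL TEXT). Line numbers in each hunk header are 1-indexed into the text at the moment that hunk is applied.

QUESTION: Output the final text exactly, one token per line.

Hunk 1: at line 2 remove [sdbas,hwbcx,dxe] add [itgs,pny] -> 11 lines: psp flrkc itgs pny xoc zooqj ozzjv ixw mxwl ofln dgs
Hunk 2: at line 7 remove [ixw,mxwl,ofln] add [efhu,jeuj] -> 10 lines: psp flrkc itgs pny xoc zooqj ozzjv efhu jeuj dgs
Hunk 3: at line 5 remove [zooqj] add [fbr,phb] -> 11 lines: psp flrkc itgs pny xoc fbr phb ozzjv efhu jeuj dgs
Hunk 4: at line 5 remove [fbr,phb,ozzjv] add [lgpse,rwvvb,lgof] -> 11 lines: psp flrkc itgs pny xoc lgpse rwvvb lgof efhu jeuj dgs
Hunk 5: at line 1 remove [itgs,pny] add [wwzjb] -> 10 lines: psp flrkc wwzjb xoc lgpse rwvvb lgof efhu jeuj dgs
Hunk 6: at line 3 remove [lgpse,rwvvb,lgof] add [physs,ueo,ystn] -> 10 lines: psp flrkc wwzjb xoc physs ueo ystn efhu jeuj dgs
Hunk 7: at line 3 remove [physs,ueo] add [ucci,dhg,lzov] -> 11 lines: psp flrkc wwzjb xoc ucci dhg lzov ystn efhu jeuj dgs

Answer: psp
flrkc
wwzjb
xoc
ucci
dhg
lzov
ystn
efhu
jeuj
dgs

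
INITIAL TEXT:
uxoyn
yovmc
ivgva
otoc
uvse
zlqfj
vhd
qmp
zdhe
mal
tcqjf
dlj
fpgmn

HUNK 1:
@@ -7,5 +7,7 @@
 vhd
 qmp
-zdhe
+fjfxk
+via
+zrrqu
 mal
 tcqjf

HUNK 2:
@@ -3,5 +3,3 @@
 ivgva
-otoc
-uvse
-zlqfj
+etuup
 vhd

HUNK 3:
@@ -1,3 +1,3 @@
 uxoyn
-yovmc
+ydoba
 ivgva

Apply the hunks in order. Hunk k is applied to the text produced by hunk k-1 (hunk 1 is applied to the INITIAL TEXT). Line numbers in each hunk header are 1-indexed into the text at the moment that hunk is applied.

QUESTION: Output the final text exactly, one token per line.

Answer: uxoyn
ydoba
ivgva
etuup
vhd
qmp
fjfxk
via
zrrqu
mal
tcqjf
dlj
fpgmn

Derivation:
Hunk 1: at line 7 remove [zdhe] add [fjfxk,via,zrrqu] -> 15 lines: uxoyn yovmc ivgva otoc uvse zlqfj vhd qmp fjfxk via zrrqu mal tcqjf dlj fpgmn
Hunk 2: at line 3 remove [otoc,uvse,zlqfj] add [etuup] -> 13 lines: uxoyn yovmc ivgva etuup vhd qmp fjfxk via zrrqu mal tcqjf dlj fpgmn
Hunk 3: at line 1 remove [yovmc] add [ydoba] -> 13 lines: uxoyn ydoba ivgva etuup vhd qmp fjfxk via zrrqu mal tcqjf dlj fpgmn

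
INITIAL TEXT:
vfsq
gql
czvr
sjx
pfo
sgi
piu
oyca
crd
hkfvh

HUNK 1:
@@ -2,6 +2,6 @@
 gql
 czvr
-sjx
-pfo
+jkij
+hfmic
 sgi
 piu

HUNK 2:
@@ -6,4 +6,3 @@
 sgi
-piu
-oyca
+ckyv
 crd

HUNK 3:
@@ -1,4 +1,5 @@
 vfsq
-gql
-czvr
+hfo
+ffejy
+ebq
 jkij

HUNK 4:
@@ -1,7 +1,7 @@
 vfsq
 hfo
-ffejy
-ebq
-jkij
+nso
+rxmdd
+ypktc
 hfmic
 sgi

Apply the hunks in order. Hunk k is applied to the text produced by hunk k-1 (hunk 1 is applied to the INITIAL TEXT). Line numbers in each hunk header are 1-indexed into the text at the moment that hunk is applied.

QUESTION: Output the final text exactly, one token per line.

Hunk 1: at line 2 remove [sjx,pfo] add [jkij,hfmic] -> 10 lines: vfsq gql czvr jkij hfmic sgi piu oyca crd hkfvh
Hunk 2: at line 6 remove [piu,oyca] add [ckyv] -> 9 lines: vfsq gql czvr jkij hfmic sgi ckyv crd hkfvh
Hunk 3: at line 1 remove [gql,czvr] add [hfo,ffejy,ebq] -> 10 lines: vfsq hfo ffejy ebq jkij hfmic sgi ckyv crd hkfvh
Hunk 4: at line 1 remove [ffejy,ebq,jkij] add [nso,rxmdd,ypktc] -> 10 lines: vfsq hfo nso rxmdd ypktc hfmic sgi ckyv crd hkfvh

Answer: vfsq
hfo
nso
rxmdd
ypktc
hfmic
sgi
ckyv
crd
hkfvh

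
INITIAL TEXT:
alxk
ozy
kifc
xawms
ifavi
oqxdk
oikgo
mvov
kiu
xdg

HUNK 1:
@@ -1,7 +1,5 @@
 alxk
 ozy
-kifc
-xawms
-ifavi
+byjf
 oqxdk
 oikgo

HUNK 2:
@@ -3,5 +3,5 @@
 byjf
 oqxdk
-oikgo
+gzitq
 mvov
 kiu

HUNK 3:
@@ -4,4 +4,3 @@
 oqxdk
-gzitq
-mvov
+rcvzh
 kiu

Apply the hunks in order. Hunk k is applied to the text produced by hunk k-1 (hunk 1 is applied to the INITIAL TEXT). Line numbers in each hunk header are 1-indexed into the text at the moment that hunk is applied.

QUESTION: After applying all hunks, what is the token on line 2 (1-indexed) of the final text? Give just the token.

Hunk 1: at line 1 remove [kifc,xawms,ifavi] add [byjf] -> 8 lines: alxk ozy byjf oqxdk oikgo mvov kiu xdg
Hunk 2: at line 3 remove [oikgo] add [gzitq] -> 8 lines: alxk ozy byjf oqxdk gzitq mvov kiu xdg
Hunk 3: at line 4 remove [gzitq,mvov] add [rcvzh] -> 7 lines: alxk ozy byjf oqxdk rcvzh kiu xdg
Final line 2: ozy

Answer: ozy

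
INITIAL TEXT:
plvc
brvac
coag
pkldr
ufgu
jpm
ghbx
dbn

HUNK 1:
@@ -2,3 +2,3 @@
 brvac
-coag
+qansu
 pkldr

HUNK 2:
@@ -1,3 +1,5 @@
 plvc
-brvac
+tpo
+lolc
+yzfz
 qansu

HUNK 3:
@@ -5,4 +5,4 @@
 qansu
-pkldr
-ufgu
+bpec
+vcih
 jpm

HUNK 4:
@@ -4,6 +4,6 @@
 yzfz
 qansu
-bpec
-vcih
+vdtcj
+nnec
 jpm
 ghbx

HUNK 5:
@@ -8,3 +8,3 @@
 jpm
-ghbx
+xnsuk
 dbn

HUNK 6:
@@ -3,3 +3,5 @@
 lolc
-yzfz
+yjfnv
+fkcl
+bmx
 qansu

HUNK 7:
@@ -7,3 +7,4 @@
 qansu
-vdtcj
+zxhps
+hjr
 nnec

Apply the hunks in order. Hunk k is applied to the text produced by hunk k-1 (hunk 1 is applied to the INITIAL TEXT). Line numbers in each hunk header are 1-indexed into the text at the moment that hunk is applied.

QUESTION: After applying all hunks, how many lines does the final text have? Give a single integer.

Hunk 1: at line 2 remove [coag] add [qansu] -> 8 lines: plvc brvac qansu pkldr ufgu jpm ghbx dbn
Hunk 2: at line 1 remove [brvac] add [tpo,lolc,yzfz] -> 10 lines: plvc tpo lolc yzfz qansu pkldr ufgu jpm ghbx dbn
Hunk 3: at line 5 remove [pkldr,ufgu] add [bpec,vcih] -> 10 lines: plvc tpo lolc yzfz qansu bpec vcih jpm ghbx dbn
Hunk 4: at line 4 remove [bpec,vcih] add [vdtcj,nnec] -> 10 lines: plvc tpo lolc yzfz qansu vdtcj nnec jpm ghbx dbn
Hunk 5: at line 8 remove [ghbx] add [xnsuk] -> 10 lines: plvc tpo lolc yzfz qansu vdtcj nnec jpm xnsuk dbn
Hunk 6: at line 3 remove [yzfz] add [yjfnv,fkcl,bmx] -> 12 lines: plvc tpo lolc yjfnv fkcl bmx qansu vdtcj nnec jpm xnsuk dbn
Hunk 7: at line 7 remove [vdtcj] add [zxhps,hjr] -> 13 lines: plvc tpo lolc yjfnv fkcl bmx qansu zxhps hjr nnec jpm xnsuk dbn
Final line count: 13

Answer: 13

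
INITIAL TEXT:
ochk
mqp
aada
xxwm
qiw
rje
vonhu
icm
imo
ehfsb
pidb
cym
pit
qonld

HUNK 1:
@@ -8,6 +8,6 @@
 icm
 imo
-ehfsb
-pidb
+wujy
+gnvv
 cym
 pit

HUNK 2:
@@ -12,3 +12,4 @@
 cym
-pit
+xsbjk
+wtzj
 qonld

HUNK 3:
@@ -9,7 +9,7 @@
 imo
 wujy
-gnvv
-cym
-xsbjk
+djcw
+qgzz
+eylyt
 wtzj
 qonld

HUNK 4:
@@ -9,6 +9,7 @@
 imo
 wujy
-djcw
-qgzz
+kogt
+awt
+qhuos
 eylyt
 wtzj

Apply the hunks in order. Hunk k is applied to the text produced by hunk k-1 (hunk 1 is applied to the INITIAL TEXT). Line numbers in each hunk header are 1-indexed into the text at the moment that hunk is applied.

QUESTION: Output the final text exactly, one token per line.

Answer: ochk
mqp
aada
xxwm
qiw
rje
vonhu
icm
imo
wujy
kogt
awt
qhuos
eylyt
wtzj
qonld

Derivation:
Hunk 1: at line 8 remove [ehfsb,pidb] add [wujy,gnvv] -> 14 lines: ochk mqp aada xxwm qiw rje vonhu icm imo wujy gnvv cym pit qonld
Hunk 2: at line 12 remove [pit] add [xsbjk,wtzj] -> 15 lines: ochk mqp aada xxwm qiw rje vonhu icm imo wujy gnvv cym xsbjk wtzj qonld
Hunk 3: at line 9 remove [gnvv,cym,xsbjk] add [djcw,qgzz,eylyt] -> 15 lines: ochk mqp aada xxwm qiw rje vonhu icm imo wujy djcw qgzz eylyt wtzj qonld
Hunk 4: at line 9 remove [djcw,qgzz] add [kogt,awt,qhuos] -> 16 lines: ochk mqp aada xxwm qiw rje vonhu icm imo wujy kogt awt qhuos eylyt wtzj qonld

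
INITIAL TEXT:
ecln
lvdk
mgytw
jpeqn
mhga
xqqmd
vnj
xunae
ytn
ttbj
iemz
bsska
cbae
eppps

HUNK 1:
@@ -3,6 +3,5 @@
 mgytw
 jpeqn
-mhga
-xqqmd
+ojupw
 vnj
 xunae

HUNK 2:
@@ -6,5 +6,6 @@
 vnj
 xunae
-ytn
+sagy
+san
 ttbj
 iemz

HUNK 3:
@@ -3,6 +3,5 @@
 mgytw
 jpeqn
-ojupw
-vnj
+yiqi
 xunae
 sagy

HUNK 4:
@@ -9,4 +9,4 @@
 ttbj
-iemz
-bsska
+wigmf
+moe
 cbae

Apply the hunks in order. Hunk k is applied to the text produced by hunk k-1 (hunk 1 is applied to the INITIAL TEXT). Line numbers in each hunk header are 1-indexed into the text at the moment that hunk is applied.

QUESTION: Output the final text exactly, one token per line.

Hunk 1: at line 3 remove [mhga,xqqmd] add [ojupw] -> 13 lines: ecln lvdk mgytw jpeqn ojupw vnj xunae ytn ttbj iemz bsska cbae eppps
Hunk 2: at line 6 remove [ytn] add [sagy,san] -> 14 lines: ecln lvdk mgytw jpeqn ojupw vnj xunae sagy san ttbj iemz bsska cbae eppps
Hunk 3: at line 3 remove [ojupw,vnj] add [yiqi] -> 13 lines: ecln lvdk mgytw jpeqn yiqi xunae sagy san ttbj iemz bsska cbae eppps
Hunk 4: at line 9 remove [iemz,bsska] add [wigmf,moe] -> 13 lines: ecln lvdk mgytw jpeqn yiqi xunae sagy san ttbj wigmf moe cbae eppps

Answer: ecln
lvdk
mgytw
jpeqn
yiqi
xunae
sagy
san
ttbj
wigmf
moe
cbae
eppps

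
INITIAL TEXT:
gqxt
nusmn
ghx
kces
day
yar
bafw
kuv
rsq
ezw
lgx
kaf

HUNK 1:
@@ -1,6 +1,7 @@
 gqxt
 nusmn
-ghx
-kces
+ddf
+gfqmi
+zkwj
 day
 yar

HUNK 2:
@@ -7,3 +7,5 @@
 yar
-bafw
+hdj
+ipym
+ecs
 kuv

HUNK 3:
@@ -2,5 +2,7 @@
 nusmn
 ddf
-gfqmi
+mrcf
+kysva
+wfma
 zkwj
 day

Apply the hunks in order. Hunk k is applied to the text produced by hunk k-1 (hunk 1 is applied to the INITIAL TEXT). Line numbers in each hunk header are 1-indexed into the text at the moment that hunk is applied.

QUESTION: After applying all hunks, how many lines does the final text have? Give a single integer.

Hunk 1: at line 1 remove [ghx,kces] add [ddf,gfqmi,zkwj] -> 13 lines: gqxt nusmn ddf gfqmi zkwj day yar bafw kuv rsq ezw lgx kaf
Hunk 2: at line 7 remove [bafw] add [hdj,ipym,ecs] -> 15 lines: gqxt nusmn ddf gfqmi zkwj day yar hdj ipym ecs kuv rsq ezw lgx kaf
Hunk 3: at line 2 remove [gfqmi] add [mrcf,kysva,wfma] -> 17 lines: gqxt nusmn ddf mrcf kysva wfma zkwj day yar hdj ipym ecs kuv rsq ezw lgx kaf
Final line count: 17

Answer: 17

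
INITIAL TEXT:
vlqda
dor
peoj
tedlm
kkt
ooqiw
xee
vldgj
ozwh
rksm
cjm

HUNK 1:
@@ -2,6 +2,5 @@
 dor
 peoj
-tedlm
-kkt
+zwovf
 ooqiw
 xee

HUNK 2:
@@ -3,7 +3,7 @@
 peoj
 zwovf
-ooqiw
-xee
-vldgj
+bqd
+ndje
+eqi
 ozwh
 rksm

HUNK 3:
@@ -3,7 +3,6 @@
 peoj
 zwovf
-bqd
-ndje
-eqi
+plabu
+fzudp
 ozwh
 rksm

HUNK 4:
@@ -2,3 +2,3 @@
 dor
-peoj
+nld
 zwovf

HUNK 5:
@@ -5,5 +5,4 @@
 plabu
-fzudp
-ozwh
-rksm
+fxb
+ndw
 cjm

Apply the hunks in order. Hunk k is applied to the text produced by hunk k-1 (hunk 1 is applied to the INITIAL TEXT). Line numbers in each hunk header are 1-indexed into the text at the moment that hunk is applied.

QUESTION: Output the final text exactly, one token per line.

Answer: vlqda
dor
nld
zwovf
plabu
fxb
ndw
cjm

Derivation:
Hunk 1: at line 2 remove [tedlm,kkt] add [zwovf] -> 10 lines: vlqda dor peoj zwovf ooqiw xee vldgj ozwh rksm cjm
Hunk 2: at line 3 remove [ooqiw,xee,vldgj] add [bqd,ndje,eqi] -> 10 lines: vlqda dor peoj zwovf bqd ndje eqi ozwh rksm cjm
Hunk 3: at line 3 remove [bqd,ndje,eqi] add [plabu,fzudp] -> 9 lines: vlqda dor peoj zwovf plabu fzudp ozwh rksm cjm
Hunk 4: at line 2 remove [peoj] add [nld] -> 9 lines: vlqda dor nld zwovf plabu fzudp ozwh rksm cjm
Hunk 5: at line 5 remove [fzudp,ozwh,rksm] add [fxb,ndw] -> 8 lines: vlqda dor nld zwovf plabu fxb ndw cjm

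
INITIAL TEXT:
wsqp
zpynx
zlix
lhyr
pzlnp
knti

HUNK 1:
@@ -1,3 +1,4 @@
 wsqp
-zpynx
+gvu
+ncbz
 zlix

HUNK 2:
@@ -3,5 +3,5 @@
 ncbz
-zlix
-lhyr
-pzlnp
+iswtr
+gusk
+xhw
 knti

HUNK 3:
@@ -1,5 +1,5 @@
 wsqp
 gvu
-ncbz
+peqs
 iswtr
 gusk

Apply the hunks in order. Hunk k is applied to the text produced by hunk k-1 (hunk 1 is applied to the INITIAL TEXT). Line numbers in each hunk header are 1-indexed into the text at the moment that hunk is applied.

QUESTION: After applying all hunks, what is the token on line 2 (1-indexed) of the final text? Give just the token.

Answer: gvu

Derivation:
Hunk 1: at line 1 remove [zpynx] add [gvu,ncbz] -> 7 lines: wsqp gvu ncbz zlix lhyr pzlnp knti
Hunk 2: at line 3 remove [zlix,lhyr,pzlnp] add [iswtr,gusk,xhw] -> 7 lines: wsqp gvu ncbz iswtr gusk xhw knti
Hunk 3: at line 1 remove [ncbz] add [peqs] -> 7 lines: wsqp gvu peqs iswtr gusk xhw knti
Final line 2: gvu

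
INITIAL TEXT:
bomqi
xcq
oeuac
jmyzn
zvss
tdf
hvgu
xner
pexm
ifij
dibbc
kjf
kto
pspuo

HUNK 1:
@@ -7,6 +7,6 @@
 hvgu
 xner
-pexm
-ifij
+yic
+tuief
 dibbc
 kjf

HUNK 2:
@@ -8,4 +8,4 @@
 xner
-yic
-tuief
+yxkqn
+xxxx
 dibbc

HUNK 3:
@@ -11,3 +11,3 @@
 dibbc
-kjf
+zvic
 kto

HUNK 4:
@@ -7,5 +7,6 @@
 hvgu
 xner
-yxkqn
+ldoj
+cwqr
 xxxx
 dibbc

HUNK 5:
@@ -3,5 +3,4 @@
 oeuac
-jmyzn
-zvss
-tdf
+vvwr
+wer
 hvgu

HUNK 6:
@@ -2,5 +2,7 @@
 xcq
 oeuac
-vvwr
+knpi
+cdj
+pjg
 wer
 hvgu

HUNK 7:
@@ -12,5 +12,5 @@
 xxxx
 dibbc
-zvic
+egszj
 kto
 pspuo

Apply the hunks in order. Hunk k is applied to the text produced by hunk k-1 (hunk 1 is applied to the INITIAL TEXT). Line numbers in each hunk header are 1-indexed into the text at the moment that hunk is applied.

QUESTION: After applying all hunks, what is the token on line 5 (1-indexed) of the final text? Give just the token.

Answer: cdj

Derivation:
Hunk 1: at line 7 remove [pexm,ifij] add [yic,tuief] -> 14 lines: bomqi xcq oeuac jmyzn zvss tdf hvgu xner yic tuief dibbc kjf kto pspuo
Hunk 2: at line 8 remove [yic,tuief] add [yxkqn,xxxx] -> 14 lines: bomqi xcq oeuac jmyzn zvss tdf hvgu xner yxkqn xxxx dibbc kjf kto pspuo
Hunk 3: at line 11 remove [kjf] add [zvic] -> 14 lines: bomqi xcq oeuac jmyzn zvss tdf hvgu xner yxkqn xxxx dibbc zvic kto pspuo
Hunk 4: at line 7 remove [yxkqn] add [ldoj,cwqr] -> 15 lines: bomqi xcq oeuac jmyzn zvss tdf hvgu xner ldoj cwqr xxxx dibbc zvic kto pspuo
Hunk 5: at line 3 remove [jmyzn,zvss,tdf] add [vvwr,wer] -> 14 lines: bomqi xcq oeuac vvwr wer hvgu xner ldoj cwqr xxxx dibbc zvic kto pspuo
Hunk 6: at line 2 remove [vvwr] add [knpi,cdj,pjg] -> 16 lines: bomqi xcq oeuac knpi cdj pjg wer hvgu xner ldoj cwqr xxxx dibbc zvic kto pspuo
Hunk 7: at line 12 remove [zvic] add [egszj] -> 16 lines: bomqi xcq oeuac knpi cdj pjg wer hvgu xner ldoj cwqr xxxx dibbc egszj kto pspuo
Final line 5: cdj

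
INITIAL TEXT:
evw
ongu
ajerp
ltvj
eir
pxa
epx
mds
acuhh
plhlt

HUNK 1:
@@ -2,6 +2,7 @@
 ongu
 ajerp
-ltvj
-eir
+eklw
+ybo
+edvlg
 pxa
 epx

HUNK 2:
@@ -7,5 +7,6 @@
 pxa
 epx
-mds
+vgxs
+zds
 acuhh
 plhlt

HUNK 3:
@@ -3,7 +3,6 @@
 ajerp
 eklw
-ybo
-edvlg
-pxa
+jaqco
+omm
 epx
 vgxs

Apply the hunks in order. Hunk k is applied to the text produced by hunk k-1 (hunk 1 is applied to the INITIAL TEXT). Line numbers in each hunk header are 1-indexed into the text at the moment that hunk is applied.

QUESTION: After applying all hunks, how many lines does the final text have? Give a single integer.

Answer: 11

Derivation:
Hunk 1: at line 2 remove [ltvj,eir] add [eklw,ybo,edvlg] -> 11 lines: evw ongu ajerp eklw ybo edvlg pxa epx mds acuhh plhlt
Hunk 2: at line 7 remove [mds] add [vgxs,zds] -> 12 lines: evw ongu ajerp eklw ybo edvlg pxa epx vgxs zds acuhh plhlt
Hunk 3: at line 3 remove [ybo,edvlg,pxa] add [jaqco,omm] -> 11 lines: evw ongu ajerp eklw jaqco omm epx vgxs zds acuhh plhlt
Final line count: 11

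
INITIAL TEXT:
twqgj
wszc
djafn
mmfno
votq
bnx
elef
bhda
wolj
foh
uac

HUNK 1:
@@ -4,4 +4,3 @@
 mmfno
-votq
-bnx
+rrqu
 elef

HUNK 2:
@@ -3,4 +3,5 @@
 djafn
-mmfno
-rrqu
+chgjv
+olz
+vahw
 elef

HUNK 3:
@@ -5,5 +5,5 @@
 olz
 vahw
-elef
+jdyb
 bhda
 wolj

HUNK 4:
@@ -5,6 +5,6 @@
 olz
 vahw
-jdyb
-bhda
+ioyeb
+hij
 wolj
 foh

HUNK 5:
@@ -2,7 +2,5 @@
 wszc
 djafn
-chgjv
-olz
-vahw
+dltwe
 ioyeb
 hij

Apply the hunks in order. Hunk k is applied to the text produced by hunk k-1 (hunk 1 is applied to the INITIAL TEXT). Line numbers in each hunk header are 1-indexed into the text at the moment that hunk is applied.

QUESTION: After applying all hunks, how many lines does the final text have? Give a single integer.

Hunk 1: at line 4 remove [votq,bnx] add [rrqu] -> 10 lines: twqgj wszc djafn mmfno rrqu elef bhda wolj foh uac
Hunk 2: at line 3 remove [mmfno,rrqu] add [chgjv,olz,vahw] -> 11 lines: twqgj wszc djafn chgjv olz vahw elef bhda wolj foh uac
Hunk 3: at line 5 remove [elef] add [jdyb] -> 11 lines: twqgj wszc djafn chgjv olz vahw jdyb bhda wolj foh uac
Hunk 4: at line 5 remove [jdyb,bhda] add [ioyeb,hij] -> 11 lines: twqgj wszc djafn chgjv olz vahw ioyeb hij wolj foh uac
Hunk 5: at line 2 remove [chgjv,olz,vahw] add [dltwe] -> 9 lines: twqgj wszc djafn dltwe ioyeb hij wolj foh uac
Final line count: 9

Answer: 9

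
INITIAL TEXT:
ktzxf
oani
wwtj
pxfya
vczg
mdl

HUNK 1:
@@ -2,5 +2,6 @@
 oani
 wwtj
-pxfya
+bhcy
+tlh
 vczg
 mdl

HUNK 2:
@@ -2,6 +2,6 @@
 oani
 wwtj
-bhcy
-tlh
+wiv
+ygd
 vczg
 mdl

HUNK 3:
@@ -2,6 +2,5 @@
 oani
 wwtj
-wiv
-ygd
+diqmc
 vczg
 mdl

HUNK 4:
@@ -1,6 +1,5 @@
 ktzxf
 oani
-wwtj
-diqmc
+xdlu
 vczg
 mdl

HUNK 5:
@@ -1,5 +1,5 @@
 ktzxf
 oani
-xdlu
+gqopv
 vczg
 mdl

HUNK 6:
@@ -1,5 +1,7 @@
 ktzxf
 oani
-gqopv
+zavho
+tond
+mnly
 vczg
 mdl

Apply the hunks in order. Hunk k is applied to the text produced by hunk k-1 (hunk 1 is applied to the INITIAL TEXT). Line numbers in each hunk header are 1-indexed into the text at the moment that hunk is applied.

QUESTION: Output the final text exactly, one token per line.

Answer: ktzxf
oani
zavho
tond
mnly
vczg
mdl

Derivation:
Hunk 1: at line 2 remove [pxfya] add [bhcy,tlh] -> 7 lines: ktzxf oani wwtj bhcy tlh vczg mdl
Hunk 2: at line 2 remove [bhcy,tlh] add [wiv,ygd] -> 7 lines: ktzxf oani wwtj wiv ygd vczg mdl
Hunk 3: at line 2 remove [wiv,ygd] add [diqmc] -> 6 lines: ktzxf oani wwtj diqmc vczg mdl
Hunk 4: at line 1 remove [wwtj,diqmc] add [xdlu] -> 5 lines: ktzxf oani xdlu vczg mdl
Hunk 5: at line 1 remove [xdlu] add [gqopv] -> 5 lines: ktzxf oani gqopv vczg mdl
Hunk 6: at line 1 remove [gqopv] add [zavho,tond,mnly] -> 7 lines: ktzxf oani zavho tond mnly vczg mdl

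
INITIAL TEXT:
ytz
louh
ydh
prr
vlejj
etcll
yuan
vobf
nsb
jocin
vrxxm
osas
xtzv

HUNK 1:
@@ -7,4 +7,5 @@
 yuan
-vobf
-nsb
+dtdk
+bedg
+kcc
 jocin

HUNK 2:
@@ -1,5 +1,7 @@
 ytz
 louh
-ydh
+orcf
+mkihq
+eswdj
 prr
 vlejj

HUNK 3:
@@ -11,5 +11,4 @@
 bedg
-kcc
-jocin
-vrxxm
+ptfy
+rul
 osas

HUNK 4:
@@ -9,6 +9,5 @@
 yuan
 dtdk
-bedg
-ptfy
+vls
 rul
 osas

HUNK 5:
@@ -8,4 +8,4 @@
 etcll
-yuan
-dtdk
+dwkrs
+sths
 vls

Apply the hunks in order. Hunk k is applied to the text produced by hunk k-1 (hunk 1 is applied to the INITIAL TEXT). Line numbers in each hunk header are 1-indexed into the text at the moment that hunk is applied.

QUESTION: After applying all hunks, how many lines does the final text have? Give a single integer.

Answer: 14

Derivation:
Hunk 1: at line 7 remove [vobf,nsb] add [dtdk,bedg,kcc] -> 14 lines: ytz louh ydh prr vlejj etcll yuan dtdk bedg kcc jocin vrxxm osas xtzv
Hunk 2: at line 1 remove [ydh] add [orcf,mkihq,eswdj] -> 16 lines: ytz louh orcf mkihq eswdj prr vlejj etcll yuan dtdk bedg kcc jocin vrxxm osas xtzv
Hunk 3: at line 11 remove [kcc,jocin,vrxxm] add [ptfy,rul] -> 15 lines: ytz louh orcf mkihq eswdj prr vlejj etcll yuan dtdk bedg ptfy rul osas xtzv
Hunk 4: at line 9 remove [bedg,ptfy] add [vls] -> 14 lines: ytz louh orcf mkihq eswdj prr vlejj etcll yuan dtdk vls rul osas xtzv
Hunk 5: at line 8 remove [yuan,dtdk] add [dwkrs,sths] -> 14 lines: ytz louh orcf mkihq eswdj prr vlejj etcll dwkrs sths vls rul osas xtzv
Final line count: 14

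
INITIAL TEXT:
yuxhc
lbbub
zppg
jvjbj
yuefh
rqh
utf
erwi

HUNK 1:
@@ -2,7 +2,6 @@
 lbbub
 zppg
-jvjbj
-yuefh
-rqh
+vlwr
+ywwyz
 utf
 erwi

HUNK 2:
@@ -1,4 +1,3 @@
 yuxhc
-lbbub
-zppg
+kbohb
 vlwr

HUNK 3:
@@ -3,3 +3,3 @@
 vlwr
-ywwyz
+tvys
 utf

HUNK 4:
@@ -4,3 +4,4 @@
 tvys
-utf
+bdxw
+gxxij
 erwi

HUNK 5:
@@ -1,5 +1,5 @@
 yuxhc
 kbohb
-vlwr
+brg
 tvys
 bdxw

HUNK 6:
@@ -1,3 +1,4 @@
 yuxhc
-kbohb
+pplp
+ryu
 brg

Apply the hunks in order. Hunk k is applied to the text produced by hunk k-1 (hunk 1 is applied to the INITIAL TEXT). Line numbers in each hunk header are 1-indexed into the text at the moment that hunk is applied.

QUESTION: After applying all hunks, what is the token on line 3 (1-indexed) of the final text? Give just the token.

Answer: ryu

Derivation:
Hunk 1: at line 2 remove [jvjbj,yuefh,rqh] add [vlwr,ywwyz] -> 7 lines: yuxhc lbbub zppg vlwr ywwyz utf erwi
Hunk 2: at line 1 remove [lbbub,zppg] add [kbohb] -> 6 lines: yuxhc kbohb vlwr ywwyz utf erwi
Hunk 3: at line 3 remove [ywwyz] add [tvys] -> 6 lines: yuxhc kbohb vlwr tvys utf erwi
Hunk 4: at line 4 remove [utf] add [bdxw,gxxij] -> 7 lines: yuxhc kbohb vlwr tvys bdxw gxxij erwi
Hunk 5: at line 1 remove [vlwr] add [brg] -> 7 lines: yuxhc kbohb brg tvys bdxw gxxij erwi
Hunk 6: at line 1 remove [kbohb] add [pplp,ryu] -> 8 lines: yuxhc pplp ryu brg tvys bdxw gxxij erwi
Final line 3: ryu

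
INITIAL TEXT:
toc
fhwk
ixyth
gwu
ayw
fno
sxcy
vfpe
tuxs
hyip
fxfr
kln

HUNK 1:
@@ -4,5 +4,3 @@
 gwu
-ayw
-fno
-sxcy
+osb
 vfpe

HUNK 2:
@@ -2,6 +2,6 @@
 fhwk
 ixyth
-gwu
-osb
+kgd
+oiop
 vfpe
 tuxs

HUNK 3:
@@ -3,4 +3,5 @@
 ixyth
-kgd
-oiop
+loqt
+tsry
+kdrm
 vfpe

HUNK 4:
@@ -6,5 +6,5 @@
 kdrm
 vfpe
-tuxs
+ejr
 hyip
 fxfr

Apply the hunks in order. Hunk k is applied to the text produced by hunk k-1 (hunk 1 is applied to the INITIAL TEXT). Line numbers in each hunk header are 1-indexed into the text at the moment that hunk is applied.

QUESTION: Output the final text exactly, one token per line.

Answer: toc
fhwk
ixyth
loqt
tsry
kdrm
vfpe
ejr
hyip
fxfr
kln

Derivation:
Hunk 1: at line 4 remove [ayw,fno,sxcy] add [osb] -> 10 lines: toc fhwk ixyth gwu osb vfpe tuxs hyip fxfr kln
Hunk 2: at line 2 remove [gwu,osb] add [kgd,oiop] -> 10 lines: toc fhwk ixyth kgd oiop vfpe tuxs hyip fxfr kln
Hunk 3: at line 3 remove [kgd,oiop] add [loqt,tsry,kdrm] -> 11 lines: toc fhwk ixyth loqt tsry kdrm vfpe tuxs hyip fxfr kln
Hunk 4: at line 6 remove [tuxs] add [ejr] -> 11 lines: toc fhwk ixyth loqt tsry kdrm vfpe ejr hyip fxfr kln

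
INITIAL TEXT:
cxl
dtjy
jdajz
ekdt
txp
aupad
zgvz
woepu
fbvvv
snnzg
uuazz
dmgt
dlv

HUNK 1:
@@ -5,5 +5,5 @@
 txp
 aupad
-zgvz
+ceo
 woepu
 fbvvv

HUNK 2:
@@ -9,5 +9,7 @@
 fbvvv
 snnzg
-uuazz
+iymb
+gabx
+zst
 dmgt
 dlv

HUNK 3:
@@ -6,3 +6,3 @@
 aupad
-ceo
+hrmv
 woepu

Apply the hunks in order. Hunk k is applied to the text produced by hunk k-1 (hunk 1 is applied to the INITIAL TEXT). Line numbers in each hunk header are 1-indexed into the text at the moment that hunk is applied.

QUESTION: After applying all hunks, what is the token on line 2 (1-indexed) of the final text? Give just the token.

Answer: dtjy

Derivation:
Hunk 1: at line 5 remove [zgvz] add [ceo] -> 13 lines: cxl dtjy jdajz ekdt txp aupad ceo woepu fbvvv snnzg uuazz dmgt dlv
Hunk 2: at line 9 remove [uuazz] add [iymb,gabx,zst] -> 15 lines: cxl dtjy jdajz ekdt txp aupad ceo woepu fbvvv snnzg iymb gabx zst dmgt dlv
Hunk 3: at line 6 remove [ceo] add [hrmv] -> 15 lines: cxl dtjy jdajz ekdt txp aupad hrmv woepu fbvvv snnzg iymb gabx zst dmgt dlv
Final line 2: dtjy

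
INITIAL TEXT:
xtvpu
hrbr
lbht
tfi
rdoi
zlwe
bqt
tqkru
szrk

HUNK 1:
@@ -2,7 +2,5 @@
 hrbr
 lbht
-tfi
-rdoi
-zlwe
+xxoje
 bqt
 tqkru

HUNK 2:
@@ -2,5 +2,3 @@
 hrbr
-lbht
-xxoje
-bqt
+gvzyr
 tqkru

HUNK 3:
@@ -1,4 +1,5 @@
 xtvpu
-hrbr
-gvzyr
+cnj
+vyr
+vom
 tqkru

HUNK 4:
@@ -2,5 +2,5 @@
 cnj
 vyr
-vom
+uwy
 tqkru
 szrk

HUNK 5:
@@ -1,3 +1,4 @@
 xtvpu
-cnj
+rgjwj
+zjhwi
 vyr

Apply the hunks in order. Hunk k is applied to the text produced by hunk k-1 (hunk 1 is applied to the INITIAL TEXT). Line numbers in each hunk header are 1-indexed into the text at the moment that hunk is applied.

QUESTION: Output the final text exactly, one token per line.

Answer: xtvpu
rgjwj
zjhwi
vyr
uwy
tqkru
szrk

Derivation:
Hunk 1: at line 2 remove [tfi,rdoi,zlwe] add [xxoje] -> 7 lines: xtvpu hrbr lbht xxoje bqt tqkru szrk
Hunk 2: at line 2 remove [lbht,xxoje,bqt] add [gvzyr] -> 5 lines: xtvpu hrbr gvzyr tqkru szrk
Hunk 3: at line 1 remove [hrbr,gvzyr] add [cnj,vyr,vom] -> 6 lines: xtvpu cnj vyr vom tqkru szrk
Hunk 4: at line 2 remove [vom] add [uwy] -> 6 lines: xtvpu cnj vyr uwy tqkru szrk
Hunk 5: at line 1 remove [cnj] add [rgjwj,zjhwi] -> 7 lines: xtvpu rgjwj zjhwi vyr uwy tqkru szrk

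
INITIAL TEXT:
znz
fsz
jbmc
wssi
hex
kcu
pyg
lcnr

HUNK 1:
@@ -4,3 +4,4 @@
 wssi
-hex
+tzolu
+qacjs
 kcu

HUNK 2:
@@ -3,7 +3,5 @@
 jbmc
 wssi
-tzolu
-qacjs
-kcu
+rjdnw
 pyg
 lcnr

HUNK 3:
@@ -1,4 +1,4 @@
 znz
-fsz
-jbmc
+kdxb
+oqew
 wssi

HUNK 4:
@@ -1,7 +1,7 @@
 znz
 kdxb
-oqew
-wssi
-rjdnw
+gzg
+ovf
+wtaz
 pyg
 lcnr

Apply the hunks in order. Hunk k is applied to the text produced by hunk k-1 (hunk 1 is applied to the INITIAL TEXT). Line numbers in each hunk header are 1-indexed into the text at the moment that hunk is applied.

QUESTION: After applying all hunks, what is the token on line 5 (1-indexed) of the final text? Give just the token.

Answer: wtaz

Derivation:
Hunk 1: at line 4 remove [hex] add [tzolu,qacjs] -> 9 lines: znz fsz jbmc wssi tzolu qacjs kcu pyg lcnr
Hunk 2: at line 3 remove [tzolu,qacjs,kcu] add [rjdnw] -> 7 lines: znz fsz jbmc wssi rjdnw pyg lcnr
Hunk 3: at line 1 remove [fsz,jbmc] add [kdxb,oqew] -> 7 lines: znz kdxb oqew wssi rjdnw pyg lcnr
Hunk 4: at line 1 remove [oqew,wssi,rjdnw] add [gzg,ovf,wtaz] -> 7 lines: znz kdxb gzg ovf wtaz pyg lcnr
Final line 5: wtaz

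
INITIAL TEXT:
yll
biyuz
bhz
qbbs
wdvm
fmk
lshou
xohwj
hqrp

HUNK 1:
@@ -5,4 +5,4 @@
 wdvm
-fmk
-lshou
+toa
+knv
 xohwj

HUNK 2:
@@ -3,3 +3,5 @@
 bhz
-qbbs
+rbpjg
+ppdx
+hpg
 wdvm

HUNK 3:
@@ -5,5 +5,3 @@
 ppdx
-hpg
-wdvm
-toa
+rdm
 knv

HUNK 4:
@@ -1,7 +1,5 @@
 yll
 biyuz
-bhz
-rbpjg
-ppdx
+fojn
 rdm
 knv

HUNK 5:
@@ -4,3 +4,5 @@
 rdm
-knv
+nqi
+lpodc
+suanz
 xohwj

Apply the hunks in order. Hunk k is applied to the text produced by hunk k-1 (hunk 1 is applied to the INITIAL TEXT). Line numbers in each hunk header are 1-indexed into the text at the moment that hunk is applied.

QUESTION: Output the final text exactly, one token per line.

Answer: yll
biyuz
fojn
rdm
nqi
lpodc
suanz
xohwj
hqrp

Derivation:
Hunk 1: at line 5 remove [fmk,lshou] add [toa,knv] -> 9 lines: yll biyuz bhz qbbs wdvm toa knv xohwj hqrp
Hunk 2: at line 3 remove [qbbs] add [rbpjg,ppdx,hpg] -> 11 lines: yll biyuz bhz rbpjg ppdx hpg wdvm toa knv xohwj hqrp
Hunk 3: at line 5 remove [hpg,wdvm,toa] add [rdm] -> 9 lines: yll biyuz bhz rbpjg ppdx rdm knv xohwj hqrp
Hunk 4: at line 1 remove [bhz,rbpjg,ppdx] add [fojn] -> 7 lines: yll biyuz fojn rdm knv xohwj hqrp
Hunk 5: at line 4 remove [knv] add [nqi,lpodc,suanz] -> 9 lines: yll biyuz fojn rdm nqi lpodc suanz xohwj hqrp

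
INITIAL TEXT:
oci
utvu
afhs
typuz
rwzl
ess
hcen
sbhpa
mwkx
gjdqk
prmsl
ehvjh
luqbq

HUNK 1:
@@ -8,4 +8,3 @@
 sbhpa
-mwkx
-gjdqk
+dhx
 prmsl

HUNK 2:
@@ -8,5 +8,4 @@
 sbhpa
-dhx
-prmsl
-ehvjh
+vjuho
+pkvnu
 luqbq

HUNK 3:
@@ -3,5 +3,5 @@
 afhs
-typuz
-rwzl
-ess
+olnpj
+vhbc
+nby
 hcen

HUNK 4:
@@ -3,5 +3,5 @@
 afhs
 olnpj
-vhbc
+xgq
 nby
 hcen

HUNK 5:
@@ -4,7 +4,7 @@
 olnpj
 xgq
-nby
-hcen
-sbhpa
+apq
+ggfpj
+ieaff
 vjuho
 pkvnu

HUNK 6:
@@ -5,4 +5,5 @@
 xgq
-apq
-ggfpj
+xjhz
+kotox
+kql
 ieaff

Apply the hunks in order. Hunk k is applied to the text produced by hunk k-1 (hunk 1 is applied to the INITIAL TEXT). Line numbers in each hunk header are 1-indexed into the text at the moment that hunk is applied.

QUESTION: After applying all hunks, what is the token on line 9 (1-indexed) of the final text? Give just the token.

Hunk 1: at line 8 remove [mwkx,gjdqk] add [dhx] -> 12 lines: oci utvu afhs typuz rwzl ess hcen sbhpa dhx prmsl ehvjh luqbq
Hunk 2: at line 8 remove [dhx,prmsl,ehvjh] add [vjuho,pkvnu] -> 11 lines: oci utvu afhs typuz rwzl ess hcen sbhpa vjuho pkvnu luqbq
Hunk 3: at line 3 remove [typuz,rwzl,ess] add [olnpj,vhbc,nby] -> 11 lines: oci utvu afhs olnpj vhbc nby hcen sbhpa vjuho pkvnu luqbq
Hunk 4: at line 3 remove [vhbc] add [xgq] -> 11 lines: oci utvu afhs olnpj xgq nby hcen sbhpa vjuho pkvnu luqbq
Hunk 5: at line 4 remove [nby,hcen,sbhpa] add [apq,ggfpj,ieaff] -> 11 lines: oci utvu afhs olnpj xgq apq ggfpj ieaff vjuho pkvnu luqbq
Hunk 6: at line 5 remove [apq,ggfpj] add [xjhz,kotox,kql] -> 12 lines: oci utvu afhs olnpj xgq xjhz kotox kql ieaff vjuho pkvnu luqbq
Final line 9: ieaff

Answer: ieaff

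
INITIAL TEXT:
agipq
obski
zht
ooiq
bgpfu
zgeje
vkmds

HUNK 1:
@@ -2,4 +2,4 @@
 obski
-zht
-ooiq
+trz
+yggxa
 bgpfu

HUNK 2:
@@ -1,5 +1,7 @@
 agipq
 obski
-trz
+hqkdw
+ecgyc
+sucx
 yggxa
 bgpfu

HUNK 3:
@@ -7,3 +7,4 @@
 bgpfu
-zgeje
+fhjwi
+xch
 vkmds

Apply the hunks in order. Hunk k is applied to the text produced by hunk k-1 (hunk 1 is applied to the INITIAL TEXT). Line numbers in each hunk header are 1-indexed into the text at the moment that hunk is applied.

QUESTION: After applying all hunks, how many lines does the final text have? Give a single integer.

Hunk 1: at line 2 remove [zht,ooiq] add [trz,yggxa] -> 7 lines: agipq obski trz yggxa bgpfu zgeje vkmds
Hunk 2: at line 1 remove [trz] add [hqkdw,ecgyc,sucx] -> 9 lines: agipq obski hqkdw ecgyc sucx yggxa bgpfu zgeje vkmds
Hunk 3: at line 7 remove [zgeje] add [fhjwi,xch] -> 10 lines: agipq obski hqkdw ecgyc sucx yggxa bgpfu fhjwi xch vkmds
Final line count: 10

Answer: 10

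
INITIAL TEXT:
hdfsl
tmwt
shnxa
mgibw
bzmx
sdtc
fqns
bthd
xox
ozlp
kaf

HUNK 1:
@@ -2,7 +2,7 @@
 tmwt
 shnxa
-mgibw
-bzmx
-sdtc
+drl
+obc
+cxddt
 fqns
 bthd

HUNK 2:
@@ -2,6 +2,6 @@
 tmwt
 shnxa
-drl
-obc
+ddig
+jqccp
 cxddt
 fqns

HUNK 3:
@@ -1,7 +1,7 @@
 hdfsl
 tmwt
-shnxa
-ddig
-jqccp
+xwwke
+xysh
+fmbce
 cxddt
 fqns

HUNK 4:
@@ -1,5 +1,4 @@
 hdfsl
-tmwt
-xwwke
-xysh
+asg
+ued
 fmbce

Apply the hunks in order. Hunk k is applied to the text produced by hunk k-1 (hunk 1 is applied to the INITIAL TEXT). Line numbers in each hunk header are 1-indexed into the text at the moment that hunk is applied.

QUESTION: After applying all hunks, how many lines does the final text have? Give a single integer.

Answer: 10

Derivation:
Hunk 1: at line 2 remove [mgibw,bzmx,sdtc] add [drl,obc,cxddt] -> 11 lines: hdfsl tmwt shnxa drl obc cxddt fqns bthd xox ozlp kaf
Hunk 2: at line 2 remove [drl,obc] add [ddig,jqccp] -> 11 lines: hdfsl tmwt shnxa ddig jqccp cxddt fqns bthd xox ozlp kaf
Hunk 3: at line 1 remove [shnxa,ddig,jqccp] add [xwwke,xysh,fmbce] -> 11 lines: hdfsl tmwt xwwke xysh fmbce cxddt fqns bthd xox ozlp kaf
Hunk 4: at line 1 remove [tmwt,xwwke,xysh] add [asg,ued] -> 10 lines: hdfsl asg ued fmbce cxddt fqns bthd xox ozlp kaf
Final line count: 10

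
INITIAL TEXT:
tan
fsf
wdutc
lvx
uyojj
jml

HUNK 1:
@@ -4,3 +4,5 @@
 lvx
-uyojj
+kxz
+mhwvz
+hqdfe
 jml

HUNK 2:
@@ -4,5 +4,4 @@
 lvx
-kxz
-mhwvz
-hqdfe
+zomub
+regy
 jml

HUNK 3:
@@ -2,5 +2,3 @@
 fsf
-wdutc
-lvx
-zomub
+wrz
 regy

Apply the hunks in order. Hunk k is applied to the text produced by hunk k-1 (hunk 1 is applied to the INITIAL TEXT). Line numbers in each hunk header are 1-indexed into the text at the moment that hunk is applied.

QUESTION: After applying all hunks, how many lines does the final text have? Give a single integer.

Answer: 5

Derivation:
Hunk 1: at line 4 remove [uyojj] add [kxz,mhwvz,hqdfe] -> 8 lines: tan fsf wdutc lvx kxz mhwvz hqdfe jml
Hunk 2: at line 4 remove [kxz,mhwvz,hqdfe] add [zomub,regy] -> 7 lines: tan fsf wdutc lvx zomub regy jml
Hunk 3: at line 2 remove [wdutc,lvx,zomub] add [wrz] -> 5 lines: tan fsf wrz regy jml
Final line count: 5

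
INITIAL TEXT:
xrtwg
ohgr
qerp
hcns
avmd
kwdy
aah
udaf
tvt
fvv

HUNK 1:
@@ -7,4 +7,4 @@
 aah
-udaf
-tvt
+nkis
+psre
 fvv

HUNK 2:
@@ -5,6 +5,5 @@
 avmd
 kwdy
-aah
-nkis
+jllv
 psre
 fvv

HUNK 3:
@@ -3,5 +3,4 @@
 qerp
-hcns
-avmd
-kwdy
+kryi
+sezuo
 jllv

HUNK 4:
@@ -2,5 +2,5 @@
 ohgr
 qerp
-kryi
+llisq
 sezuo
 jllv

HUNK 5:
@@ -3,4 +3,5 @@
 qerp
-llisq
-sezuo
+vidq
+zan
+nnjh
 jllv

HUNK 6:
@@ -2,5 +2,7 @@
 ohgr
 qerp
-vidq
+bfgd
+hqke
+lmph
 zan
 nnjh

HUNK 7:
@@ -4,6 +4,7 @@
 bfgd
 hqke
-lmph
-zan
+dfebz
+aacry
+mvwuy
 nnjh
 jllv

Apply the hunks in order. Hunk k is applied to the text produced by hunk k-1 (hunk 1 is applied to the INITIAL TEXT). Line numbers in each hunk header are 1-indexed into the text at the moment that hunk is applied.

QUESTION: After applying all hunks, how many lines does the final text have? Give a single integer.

Answer: 12

Derivation:
Hunk 1: at line 7 remove [udaf,tvt] add [nkis,psre] -> 10 lines: xrtwg ohgr qerp hcns avmd kwdy aah nkis psre fvv
Hunk 2: at line 5 remove [aah,nkis] add [jllv] -> 9 lines: xrtwg ohgr qerp hcns avmd kwdy jllv psre fvv
Hunk 3: at line 3 remove [hcns,avmd,kwdy] add [kryi,sezuo] -> 8 lines: xrtwg ohgr qerp kryi sezuo jllv psre fvv
Hunk 4: at line 2 remove [kryi] add [llisq] -> 8 lines: xrtwg ohgr qerp llisq sezuo jllv psre fvv
Hunk 5: at line 3 remove [llisq,sezuo] add [vidq,zan,nnjh] -> 9 lines: xrtwg ohgr qerp vidq zan nnjh jllv psre fvv
Hunk 6: at line 2 remove [vidq] add [bfgd,hqke,lmph] -> 11 lines: xrtwg ohgr qerp bfgd hqke lmph zan nnjh jllv psre fvv
Hunk 7: at line 4 remove [lmph,zan] add [dfebz,aacry,mvwuy] -> 12 lines: xrtwg ohgr qerp bfgd hqke dfebz aacry mvwuy nnjh jllv psre fvv
Final line count: 12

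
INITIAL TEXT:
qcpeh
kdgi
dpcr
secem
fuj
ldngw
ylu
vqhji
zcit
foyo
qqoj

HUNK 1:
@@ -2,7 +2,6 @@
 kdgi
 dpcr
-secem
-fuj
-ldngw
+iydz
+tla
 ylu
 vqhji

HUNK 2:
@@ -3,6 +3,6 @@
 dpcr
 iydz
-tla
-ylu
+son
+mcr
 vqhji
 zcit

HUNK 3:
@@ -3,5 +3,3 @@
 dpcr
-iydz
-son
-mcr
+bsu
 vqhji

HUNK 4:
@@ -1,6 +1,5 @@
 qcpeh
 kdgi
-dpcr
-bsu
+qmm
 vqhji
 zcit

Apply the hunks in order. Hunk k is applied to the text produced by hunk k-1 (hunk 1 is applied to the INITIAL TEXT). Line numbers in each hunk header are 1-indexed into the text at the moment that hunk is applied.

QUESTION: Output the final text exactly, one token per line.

Answer: qcpeh
kdgi
qmm
vqhji
zcit
foyo
qqoj

Derivation:
Hunk 1: at line 2 remove [secem,fuj,ldngw] add [iydz,tla] -> 10 lines: qcpeh kdgi dpcr iydz tla ylu vqhji zcit foyo qqoj
Hunk 2: at line 3 remove [tla,ylu] add [son,mcr] -> 10 lines: qcpeh kdgi dpcr iydz son mcr vqhji zcit foyo qqoj
Hunk 3: at line 3 remove [iydz,son,mcr] add [bsu] -> 8 lines: qcpeh kdgi dpcr bsu vqhji zcit foyo qqoj
Hunk 4: at line 1 remove [dpcr,bsu] add [qmm] -> 7 lines: qcpeh kdgi qmm vqhji zcit foyo qqoj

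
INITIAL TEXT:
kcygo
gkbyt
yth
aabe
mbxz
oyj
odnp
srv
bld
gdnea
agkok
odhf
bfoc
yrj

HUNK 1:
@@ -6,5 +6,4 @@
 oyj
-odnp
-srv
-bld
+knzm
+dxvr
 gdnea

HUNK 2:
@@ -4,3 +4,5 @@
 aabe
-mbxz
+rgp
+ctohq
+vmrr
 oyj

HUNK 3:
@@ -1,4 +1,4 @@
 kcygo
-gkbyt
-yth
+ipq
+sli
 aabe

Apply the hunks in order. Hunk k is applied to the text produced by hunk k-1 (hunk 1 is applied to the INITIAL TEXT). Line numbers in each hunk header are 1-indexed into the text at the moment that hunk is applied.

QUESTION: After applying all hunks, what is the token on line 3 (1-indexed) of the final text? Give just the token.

Hunk 1: at line 6 remove [odnp,srv,bld] add [knzm,dxvr] -> 13 lines: kcygo gkbyt yth aabe mbxz oyj knzm dxvr gdnea agkok odhf bfoc yrj
Hunk 2: at line 4 remove [mbxz] add [rgp,ctohq,vmrr] -> 15 lines: kcygo gkbyt yth aabe rgp ctohq vmrr oyj knzm dxvr gdnea agkok odhf bfoc yrj
Hunk 3: at line 1 remove [gkbyt,yth] add [ipq,sli] -> 15 lines: kcygo ipq sli aabe rgp ctohq vmrr oyj knzm dxvr gdnea agkok odhf bfoc yrj
Final line 3: sli

Answer: sli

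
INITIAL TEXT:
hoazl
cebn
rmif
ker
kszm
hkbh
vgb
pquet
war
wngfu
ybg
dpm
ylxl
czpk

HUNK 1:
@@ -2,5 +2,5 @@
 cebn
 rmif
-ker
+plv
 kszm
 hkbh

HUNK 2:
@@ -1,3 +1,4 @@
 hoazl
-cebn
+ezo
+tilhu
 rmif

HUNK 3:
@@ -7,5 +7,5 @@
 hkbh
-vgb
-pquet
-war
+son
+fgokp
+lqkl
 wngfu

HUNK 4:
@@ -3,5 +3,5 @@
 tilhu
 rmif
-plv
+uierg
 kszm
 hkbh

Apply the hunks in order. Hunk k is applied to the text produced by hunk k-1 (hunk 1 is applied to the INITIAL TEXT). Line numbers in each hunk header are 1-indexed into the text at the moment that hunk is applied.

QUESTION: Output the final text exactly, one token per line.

Hunk 1: at line 2 remove [ker] add [plv] -> 14 lines: hoazl cebn rmif plv kszm hkbh vgb pquet war wngfu ybg dpm ylxl czpk
Hunk 2: at line 1 remove [cebn] add [ezo,tilhu] -> 15 lines: hoazl ezo tilhu rmif plv kszm hkbh vgb pquet war wngfu ybg dpm ylxl czpk
Hunk 3: at line 7 remove [vgb,pquet,war] add [son,fgokp,lqkl] -> 15 lines: hoazl ezo tilhu rmif plv kszm hkbh son fgokp lqkl wngfu ybg dpm ylxl czpk
Hunk 4: at line 3 remove [plv] add [uierg] -> 15 lines: hoazl ezo tilhu rmif uierg kszm hkbh son fgokp lqkl wngfu ybg dpm ylxl czpk

Answer: hoazl
ezo
tilhu
rmif
uierg
kszm
hkbh
son
fgokp
lqkl
wngfu
ybg
dpm
ylxl
czpk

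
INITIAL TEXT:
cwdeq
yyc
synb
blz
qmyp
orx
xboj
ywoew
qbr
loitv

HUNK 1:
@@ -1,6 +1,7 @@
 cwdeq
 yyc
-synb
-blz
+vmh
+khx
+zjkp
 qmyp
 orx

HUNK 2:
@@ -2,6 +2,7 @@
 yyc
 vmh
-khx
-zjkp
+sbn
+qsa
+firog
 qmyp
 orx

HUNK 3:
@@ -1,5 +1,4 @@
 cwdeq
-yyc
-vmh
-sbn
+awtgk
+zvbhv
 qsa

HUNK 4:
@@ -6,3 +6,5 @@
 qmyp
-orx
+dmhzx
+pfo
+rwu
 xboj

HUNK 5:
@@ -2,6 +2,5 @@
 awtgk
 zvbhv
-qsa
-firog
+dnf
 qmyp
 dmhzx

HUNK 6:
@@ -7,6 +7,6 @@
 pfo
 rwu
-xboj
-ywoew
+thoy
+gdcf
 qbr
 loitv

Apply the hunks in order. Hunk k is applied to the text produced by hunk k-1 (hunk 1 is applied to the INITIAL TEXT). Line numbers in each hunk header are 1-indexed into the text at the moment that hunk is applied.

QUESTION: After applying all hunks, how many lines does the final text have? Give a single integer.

Answer: 12

Derivation:
Hunk 1: at line 1 remove [synb,blz] add [vmh,khx,zjkp] -> 11 lines: cwdeq yyc vmh khx zjkp qmyp orx xboj ywoew qbr loitv
Hunk 2: at line 2 remove [khx,zjkp] add [sbn,qsa,firog] -> 12 lines: cwdeq yyc vmh sbn qsa firog qmyp orx xboj ywoew qbr loitv
Hunk 3: at line 1 remove [yyc,vmh,sbn] add [awtgk,zvbhv] -> 11 lines: cwdeq awtgk zvbhv qsa firog qmyp orx xboj ywoew qbr loitv
Hunk 4: at line 6 remove [orx] add [dmhzx,pfo,rwu] -> 13 lines: cwdeq awtgk zvbhv qsa firog qmyp dmhzx pfo rwu xboj ywoew qbr loitv
Hunk 5: at line 2 remove [qsa,firog] add [dnf] -> 12 lines: cwdeq awtgk zvbhv dnf qmyp dmhzx pfo rwu xboj ywoew qbr loitv
Hunk 6: at line 7 remove [xboj,ywoew] add [thoy,gdcf] -> 12 lines: cwdeq awtgk zvbhv dnf qmyp dmhzx pfo rwu thoy gdcf qbr loitv
Final line count: 12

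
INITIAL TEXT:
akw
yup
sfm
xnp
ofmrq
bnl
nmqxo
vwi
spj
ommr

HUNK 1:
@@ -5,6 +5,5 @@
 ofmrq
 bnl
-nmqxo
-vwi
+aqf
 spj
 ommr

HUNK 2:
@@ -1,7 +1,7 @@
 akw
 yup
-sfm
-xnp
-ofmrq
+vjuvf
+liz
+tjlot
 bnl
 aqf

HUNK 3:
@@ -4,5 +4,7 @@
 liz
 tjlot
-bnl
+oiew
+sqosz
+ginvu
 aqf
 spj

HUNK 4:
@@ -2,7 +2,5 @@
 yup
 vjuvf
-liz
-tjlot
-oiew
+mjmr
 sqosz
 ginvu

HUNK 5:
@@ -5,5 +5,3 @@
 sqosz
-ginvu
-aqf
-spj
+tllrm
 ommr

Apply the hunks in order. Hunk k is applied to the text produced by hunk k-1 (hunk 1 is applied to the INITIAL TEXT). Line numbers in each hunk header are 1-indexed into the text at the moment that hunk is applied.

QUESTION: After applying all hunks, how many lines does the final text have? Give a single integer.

Answer: 7

Derivation:
Hunk 1: at line 5 remove [nmqxo,vwi] add [aqf] -> 9 lines: akw yup sfm xnp ofmrq bnl aqf spj ommr
Hunk 2: at line 1 remove [sfm,xnp,ofmrq] add [vjuvf,liz,tjlot] -> 9 lines: akw yup vjuvf liz tjlot bnl aqf spj ommr
Hunk 3: at line 4 remove [bnl] add [oiew,sqosz,ginvu] -> 11 lines: akw yup vjuvf liz tjlot oiew sqosz ginvu aqf spj ommr
Hunk 4: at line 2 remove [liz,tjlot,oiew] add [mjmr] -> 9 lines: akw yup vjuvf mjmr sqosz ginvu aqf spj ommr
Hunk 5: at line 5 remove [ginvu,aqf,spj] add [tllrm] -> 7 lines: akw yup vjuvf mjmr sqosz tllrm ommr
Final line count: 7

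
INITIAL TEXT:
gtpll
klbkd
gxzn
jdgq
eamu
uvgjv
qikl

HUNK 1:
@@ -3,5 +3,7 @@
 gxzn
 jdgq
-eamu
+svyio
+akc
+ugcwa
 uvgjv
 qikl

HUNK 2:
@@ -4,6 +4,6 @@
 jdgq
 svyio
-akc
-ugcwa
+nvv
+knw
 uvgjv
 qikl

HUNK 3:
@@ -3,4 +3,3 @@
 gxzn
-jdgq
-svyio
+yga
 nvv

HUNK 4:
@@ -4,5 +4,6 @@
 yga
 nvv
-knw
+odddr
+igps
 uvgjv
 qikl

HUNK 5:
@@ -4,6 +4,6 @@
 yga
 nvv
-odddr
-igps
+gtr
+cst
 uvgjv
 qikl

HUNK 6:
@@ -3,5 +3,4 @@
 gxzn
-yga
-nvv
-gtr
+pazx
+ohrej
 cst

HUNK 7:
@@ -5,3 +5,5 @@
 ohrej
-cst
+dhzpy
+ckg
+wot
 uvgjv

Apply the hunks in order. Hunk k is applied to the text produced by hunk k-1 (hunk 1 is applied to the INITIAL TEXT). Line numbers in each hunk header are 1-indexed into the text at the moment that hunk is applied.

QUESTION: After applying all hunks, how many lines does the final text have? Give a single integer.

Answer: 10

Derivation:
Hunk 1: at line 3 remove [eamu] add [svyio,akc,ugcwa] -> 9 lines: gtpll klbkd gxzn jdgq svyio akc ugcwa uvgjv qikl
Hunk 2: at line 4 remove [akc,ugcwa] add [nvv,knw] -> 9 lines: gtpll klbkd gxzn jdgq svyio nvv knw uvgjv qikl
Hunk 3: at line 3 remove [jdgq,svyio] add [yga] -> 8 lines: gtpll klbkd gxzn yga nvv knw uvgjv qikl
Hunk 4: at line 4 remove [knw] add [odddr,igps] -> 9 lines: gtpll klbkd gxzn yga nvv odddr igps uvgjv qikl
Hunk 5: at line 4 remove [odddr,igps] add [gtr,cst] -> 9 lines: gtpll klbkd gxzn yga nvv gtr cst uvgjv qikl
Hunk 6: at line 3 remove [yga,nvv,gtr] add [pazx,ohrej] -> 8 lines: gtpll klbkd gxzn pazx ohrej cst uvgjv qikl
Hunk 7: at line 5 remove [cst] add [dhzpy,ckg,wot] -> 10 lines: gtpll klbkd gxzn pazx ohrej dhzpy ckg wot uvgjv qikl
Final line count: 10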